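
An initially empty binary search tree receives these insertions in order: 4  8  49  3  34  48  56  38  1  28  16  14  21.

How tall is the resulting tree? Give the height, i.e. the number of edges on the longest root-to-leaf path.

4: root
8: right child of 4 (depth 1)
49: right child of 8 (depth 2)
3: left child of 4 (depth 1)
34: left child of 49 (depth 3)
48: right child of 34 (depth 4)
56: right child of 49 (depth 3)
38: left child of 48 (depth 5)
1: left child of 3 (depth 2)
28: left child of 34 (depth 4)
16: left child of 28 (depth 5)
14: left child of 16 (depth 6)
21: right child of 16 (depth 6)

The deepest node is 14 at depth 6.

6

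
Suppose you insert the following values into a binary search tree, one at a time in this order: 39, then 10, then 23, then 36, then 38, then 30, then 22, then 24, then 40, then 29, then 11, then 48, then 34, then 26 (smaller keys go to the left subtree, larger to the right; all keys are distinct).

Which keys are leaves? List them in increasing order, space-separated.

11 26 34 38 48

39: root
10: left child of 39 (depth 1)
23: right child of 10 (depth 2)
36: right child of 23 (depth 3)
38: right child of 36 (depth 4)
30: left child of 36 (depth 4)
22: left child of 23 (depth 3)
24: left child of 30 (depth 5)
40: right child of 39 (depth 1)
29: right child of 24 (depth 6)
11: left child of 22 (depth 4)
48: right child of 40 (depth 2)
34: right child of 30 (depth 5)
26: left child of 29 (depth 7)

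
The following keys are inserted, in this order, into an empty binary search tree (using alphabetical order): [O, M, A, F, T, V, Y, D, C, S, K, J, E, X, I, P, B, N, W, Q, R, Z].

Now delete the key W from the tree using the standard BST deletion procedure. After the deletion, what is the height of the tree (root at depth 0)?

6

Resulting structure (node: left, right):
  O: L=M, R=T
  M: L=A, R=N
  A: L=–, R=F
  F: L=D, R=K
  T: L=S, R=V
  V: L=–, R=Y
  Y: L=X, R=Z
  D: L=C, R=E
  C: L=B, R=–
  S: L=P, R=–
  K: L=J, R=–
  J: L=I, R=–
  E: L=–, R=–
  X: L=W, R=–
  I: L=–, R=–
  P: L=–, R=Q
  B: L=–, R=–
  N: L=–, R=–
  W: L=–, R=–
  Q: L=–, R=R
  R: L=–, R=–
  Z: L=–, R=–

Delete W (at most one child — splice it out).
After deletion, deepest node is I at depth 6.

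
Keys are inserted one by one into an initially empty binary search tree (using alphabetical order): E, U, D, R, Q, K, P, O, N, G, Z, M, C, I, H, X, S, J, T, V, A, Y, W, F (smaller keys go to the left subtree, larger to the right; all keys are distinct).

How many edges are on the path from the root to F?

6

Insert E: tree is empty, so E becomes the root.
Insert U: U > E → go right. Place as right child of E.
Insert D: D < E → go left. Place as left child of E.
Insert R: R > E → go right; R < U → go left. Place as left child of U.
Insert Q: Q > E → go right; Q < U → go left; Q < R → go left. Place as left child of R.
Insert K: K > E → go right; K < U → go left; K < R → go left; K < Q → go left. Place as left child of Q.
Insert P: P > E → go right; P < U → go left; P < R → go left; P < Q → go left; P > K → go right. Place as right child of K.
Insert O: O > E → go right; O < U → go left; O < R → go left; O < Q → go left; O > K → go right; O < P → go left. Place as left child of P.
Insert N: N > E → go right; N < U → go left; N < R → go left; N < Q → go left; N > K → go right; N < P → go left; N < O → go left. Place as left child of O.
Insert G: G > E → go right; G < U → go left; G < R → go left; G < Q → go left; G < K → go left. Place as left child of K.
Insert Z: Z > E → go right; Z > U → go right. Place as right child of U.
Insert M: M > E → go right; M < U → go left; M < R → go left; M < Q → go left; M > K → go right; M < P → go left; M < O → go left; M < N → go left. Place as left child of N.
Insert C: C < E → go left; C < D → go left. Place as left child of D.
Insert I: I > E → go right; I < U → go left; I < R → go left; I < Q → go left; I < K → go left; I > G → go right. Place as right child of G.
Insert H: H > E → go right; H < U → go left; H < R → go left; H < Q → go left; H < K → go left; H > G → go right; H < I → go left. Place as left child of I.
Insert X: X > E → go right; X > U → go right; X < Z → go left. Place as left child of Z.
Insert S: S > E → go right; S < U → go left; S > R → go right. Place as right child of R.
Insert J: J > E → go right; J < U → go left; J < R → go left; J < Q → go left; J < K → go left; J > G → go right; J > I → go right. Place as right child of I.
Insert T: T > E → go right; T < U → go left; T > R → go right; T > S → go right. Place as right child of S.
Insert V: V > E → go right; V > U → go right; V < Z → go left; V < X → go left. Place as left child of X.
Insert A: A < E → go left; A < D → go left; A < C → go left. Place as left child of C.
Insert Y: Y > E → go right; Y > U → go right; Y < Z → go left; Y > X → go right. Place as right child of X.
Insert W: W > E → go right; W > U → go right; W < Z → go left; W < X → go left; W > V → go right. Place as right child of V.
Insert F: F > E → go right; F < U → go left; F < R → go left; F < Q → go left; F < K → go left; F < G → go left. Place as left child of G.

Path to F: E → U → R → Q → K → G → F, which is 6 edges.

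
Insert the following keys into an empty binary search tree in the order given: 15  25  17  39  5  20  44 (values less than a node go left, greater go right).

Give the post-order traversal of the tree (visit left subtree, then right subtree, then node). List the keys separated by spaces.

15: root
25: right child of 15 (depth 1)
17: left child of 25 (depth 2)
39: right child of 25 (depth 2)
5: left child of 15 (depth 1)
20: right child of 17 (depth 3)
44: right child of 39 (depth 3)

5 20 17 44 39 25 15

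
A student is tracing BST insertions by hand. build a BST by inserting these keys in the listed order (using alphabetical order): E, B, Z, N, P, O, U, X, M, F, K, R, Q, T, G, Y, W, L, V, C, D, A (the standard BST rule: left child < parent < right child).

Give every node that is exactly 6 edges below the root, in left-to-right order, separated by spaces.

Insert E: tree is empty, so E becomes the root.
Insert B: B < E → go left. Place as left child of E.
Insert Z: Z > E → go right. Place as right child of E.
Insert N: N > E → go right; N < Z → go left. Place as left child of Z.
Insert P: P > E → go right; P < Z → go left; P > N → go right. Place as right child of N.
Insert O: O > E → go right; O < Z → go left; O > N → go right; O < P → go left. Place as left child of P.
Insert U: U > E → go right; U < Z → go left; U > N → go right; U > P → go right. Place as right child of P.
Insert X: X > E → go right; X < Z → go left; X > N → go right; X > P → go right; X > U → go right. Place as right child of U.
Insert M: M > E → go right; M < Z → go left; M < N → go left. Place as left child of N.
Insert F: F > E → go right; F < Z → go left; F < N → go left; F < M → go left. Place as left child of M.
Insert K: K > E → go right; K < Z → go left; K < N → go left; K < M → go left; K > F → go right. Place as right child of F.
Insert R: R > E → go right; R < Z → go left; R > N → go right; R > P → go right; R < U → go left. Place as left child of U.
Insert Q: Q > E → go right; Q < Z → go left; Q > N → go right; Q > P → go right; Q < U → go left; Q < R → go left. Place as left child of R.
Insert T: T > E → go right; T < Z → go left; T > N → go right; T > P → go right; T < U → go left; T > R → go right. Place as right child of R.
Insert G: G > E → go right; G < Z → go left; G < N → go left; G < M → go left; G > F → go right; G < K → go left. Place as left child of K.
Insert Y: Y > E → go right; Y < Z → go left; Y > N → go right; Y > P → go right; Y > U → go right; Y > X → go right. Place as right child of X.
Insert W: W > E → go right; W < Z → go left; W > N → go right; W > P → go right; W > U → go right; W < X → go left. Place as left child of X.
Insert L: L > E → go right; L < Z → go left; L < N → go left; L < M → go left; L > F → go right; L > K → go right. Place as right child of K.
Insert V: V > E → go right; V < Z → go left; V > N → go right; V > P → go right; V > U → go right; V < X → go left; V < W → go left. Place as left child of W.
Insert C: C < E → go left; C > B → go right. Place as right child of B.
Insert D: D < E → go left; D > B → go right; D > C → go right. Place as right child of C.
Insert A: A < E → go left; A < B → go left. Place as left child of B.

G L Q T W Y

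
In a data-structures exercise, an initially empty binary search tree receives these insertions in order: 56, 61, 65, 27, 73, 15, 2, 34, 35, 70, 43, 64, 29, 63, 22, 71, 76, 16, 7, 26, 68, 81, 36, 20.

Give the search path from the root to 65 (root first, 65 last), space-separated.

56 61 65

Insert 56: tree is empty, so 56 becomes the root.
Insert 61: 61 > 56 → go right. Place as right child of 56.
Insert 65: 65 > 56 → go right; 65 > 61 → go right. Place as right child of 61.
Insert 27: 27 < 56 → go left. Place as left child of 56.
Insert 73: 73 > 56 → go right; 73 > 61 → go right; 73 > 65 → go right. Place as right child of 65.
Insert 15: 15 < 56 → go left; 15 < 27 → go left. Place as left child of 27.
Insert 2: 2 < 56 → go left; 2 < 27 → go left; 2 < 15 → go left. Place as left child of 15.
Insert 34: 34 < 56 → go left; 34 > 27 → go right. Place as right child of 27.
Insert 35: 35 < 56 → go left; 35 > 27 → go right; 35 > 34 → go right. Place as right child of 34.
Insert 70: 70 > 56 → go right; 70 > 61 → go right; 70 > 65 → go right; 70 < 73 → go left. Place as left child of 73.
Insert 43: 43 < 56 → go left; 43 > 27 → go right; 43 > 34 → go right; 43 > 35 → go right. Place as right child of 35.
Insert 64: 64 > 56 → go right; 64 > 61 → go right; 64 < 65 → go left. Place as left child of 65.
Insert 29: 29 < 56 → go left; 29 > 27 → go right; 29 < 34 → go left. Place as left child of 34.
Insert 63: 63 > 56 → go right; 63 > 61 → go right; 63 < 65 → go left; 63 < 64 → go left. Place as left child of 64.
Insert 22: 22 < 56 → go left; 22 < 27 → go left; 22 > 15 → go right. Place as right child of 15.
Insert 71: 71 > 56 → go right; 71 > 61 → go right; 71 > 65 → go right; 71 < 73 → go left; 71 > 70 → go right. Place as right child of 70.
Insert 76: 76 > 56 → go right; 76 > 61 → go right; 76 > 65 → go right; 76 > 73 → go right. Place as right child of 73.
Insert 16: 16 < 56 → go left; 16 < 27 → go left; 16 > 15 → go right; 16 < 22 → go left. Place as left child of 22.
Insert 7: 7 < 56 → go left; 7 < 27 → go left; 7 < 15 → go left; 7 > 2 → go right. Place as right child of 2.
Insert 26: 26 < 56 → go left; 26 < 27 → go left; 26 > 15 → go right; 26 > 22 → go right. Place as right child of 22.
Insert 68: 68 > 56 → go right; 68 > 61 → go right; 68 > 65 → go right; 68 < 73 → go left; 68 < 70 → go left. Place as left child of 70.
Insert 81: 81 > 56 → go right; 81 > 61 → go right; 81 > 65 → go right; 81 > 73 → go right; 81 > 76 → go right. Place as right child of 76.
Insert 36: 36 < 56 → go left; 36 > 27 → go right; 36 > 34 → go right; 36 > 35 → go right; 36 < 43 → go left. Place as left child of 43.
Insert 20: 20 < 56 → go left; 20 < 27 → go left; 20 > 15 → go right; 20 < 22 → go left; 20 > 16 → go right. Place as right child of 16.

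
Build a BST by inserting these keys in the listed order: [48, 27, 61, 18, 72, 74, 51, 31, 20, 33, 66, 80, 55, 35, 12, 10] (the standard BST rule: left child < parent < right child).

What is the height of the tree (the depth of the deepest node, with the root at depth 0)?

4

Insert 48: tree is empty, so 48 becomes the root.
Insert 27: 27 < 48 → go left. Place as left child of 48.
Insert 61: 61 > 48 → go right. Place as right child of 48.
Insert 18: 18 < 48 → go left; 18 < 27 → go left. Place as left child of 27.
Insert 72: 72 > 48 → go right; 72 > 61 → go right. Place as right child of 61.
Insert 74: 74 > 48 → go right; 74 > 61 → go right; 74 > 72 → go right. Place as right child of 72.
Insert 51: 51 > 48 → go right; 51 < 61 → go left. Place as left child of 61.
Insert 31: 31 < 48 → go left; 31 > 27 → go right. Place as right child of 27.
Insert 20: 20 < 48 → go left; 20 < 27 → go left; 20 > 18 → go right. Place as right child of 18.
Insert 33: 33 < 48 → go left; 33 > 27 → go right; 33 > 31 → go right. Place as right child of 31.
Insert 66: 66 > 48 → go right; 66 > 61 → go right; 66 < 72 → go left. Place as left child of 72.
Insert 80: 80 > 48 → go right; 80 > 61 → go right; 80 > 72 → go right; 80 > 74 → go right. Place as right child of 74.
Insert 55: 55 > 48 → go right; 55 < 61 → go left; 55 > 51 → go right. Place as right child of 51.
Insert 35: 35 < 48 → go left; 35 > 27 → go right; 35 > 31 → go right; 35 > 33 → go right. Place as right child of 33.
Insert 12: 12 < 48 → go left; 12 < 27 → go left; 12 < 18 → go left. Place as left child of 18.
Insert 10: 10 < 48 → go left; 10 < 27 → go left; 10 < 18 → go left; 10 < 12 → go left. Place as left child of 12.

The deepest node is 80 at depth 4.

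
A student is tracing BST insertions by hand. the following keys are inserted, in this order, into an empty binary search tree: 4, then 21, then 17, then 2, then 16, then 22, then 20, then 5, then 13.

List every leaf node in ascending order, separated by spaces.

2 13 20 22

Insert 4: tree is empty, so 4 becomes the root.
Insert 21: 21 > 4 → go right. Place as right child of 4.
Insert 17: 17 > 4 → go right; 17 < 21 → go left. Place as left child of 21.
Insert 2: 2 < 4 → go left. Place as left child of 4.
Insert 16: 16 > 4 → go right; 16 < 21 → go left; 16 < 17 → go left. Place as left child of 17.
Insert 22: 22 > 4 → go right; 22 > 21 → go right. Place as right child of 21.
Insert 20: 20 > 4 → go right; 20 < 21 → go left; 20 > 17 → go right. Place as right child of 17.
Insert 5: 5 > 4 → go right; 5 < 21 → go left; 5 < 17 → go left; 5 < 16 → go left. Place as left child of 16.
Insert 13: 13 > 4 → go right; 13 < 21 → go left; 13 < 17 → go left; 13 < 16 → go left; 13 > 5 → go right. Place as right child of 5.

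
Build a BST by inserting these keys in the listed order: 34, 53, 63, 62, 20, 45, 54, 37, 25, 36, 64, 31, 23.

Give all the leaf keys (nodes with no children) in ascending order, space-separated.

Insert 34: tree is empty, so 34 becomes the root.
Insert 53: 53 > 34 → go right. Place as right child of 34.
Insert 63: 63 > 34 → go right; 63 > 53 → go right. Place as right child of 53.
Insert 62: 62 > 34 → go right; 62 > 53 → go right; 62 < 63 → go left. Place as left child of 63.
Insert 20: 20 < 34 → go left. Place as left child of 34.
Insert 45: 45 > 34 → go right; 45 < 53 → go left. Place as left child of 53.
Insert 54: 54 > 34 → go right; 54 > 53 → go right; 54 < 63 → go left; 54 < 62 → go left. Place as left child of 62.
Insert 37: 37 > 34 → go right; 37 < 53 → go left; 37 < 45 → go left. Place as left child of 45.
Insert 25: 25 < 34 → go left; 25 > 20 → go right. Place as right child of 20.
Insert 36: 36 > 34 → go right; 36 < 53 → go left; 36 < 45 → go left; 36 < 37 → go left. Place as left child of 37.
Insert 64: 64 > 34 → go right; 64 > 53 → go right; 64 > 63 → go right. Place as right child of 63.
Insert 31: 31 < 34 → go left; 31 > 20 → go right; 31 > 25 → go right. Place as right child of 25.
Insert 23: 23 < 34 → go left; 23 > 20 → go right; 23 < 25 → go left. Place as left child of 25.

23 31 36 54 64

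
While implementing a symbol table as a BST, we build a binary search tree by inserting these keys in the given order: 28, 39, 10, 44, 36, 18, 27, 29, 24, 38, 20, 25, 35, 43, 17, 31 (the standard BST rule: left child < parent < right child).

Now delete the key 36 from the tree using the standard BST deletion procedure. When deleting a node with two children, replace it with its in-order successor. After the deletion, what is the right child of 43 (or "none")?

none

28: root
39: right child of 28 (depth 1)
10: left child of 28 (depth 1)
44: right child of 39 (depth 2)
36: left child of 39 (depth 2)
18: right child of 10 (depth 2)
27: right child of 18 (depth 3)
29: left child of 36 (depth 3)
24: left child of 27 (depth 4)
38: right child of 36 (depth 3)
20: left child of 24 (depth 5)
25: right child of 24 (depth 5)
35: right child of 29 (depth 4)
43: left child of 44 (depth 3)
17: left child of 18 (depth 3)
31: left child of 35 (depth 5)

Delete 36 (two children — replace with in-order successor).
After deletion, 43's right child: none.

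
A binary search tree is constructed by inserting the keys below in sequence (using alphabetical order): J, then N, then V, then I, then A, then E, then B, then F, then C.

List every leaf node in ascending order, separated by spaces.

C F V

Resulting structure (node: left, right):
  J: L=I, R=N
  N: L=–, R=V
  V: L=–, R=–
  I: L=A, R=–
  A: L=–, R=E
  E: L=B, R=F
  B: L=–, R=C
  F: L=–, R=–
  C: L=–, R=–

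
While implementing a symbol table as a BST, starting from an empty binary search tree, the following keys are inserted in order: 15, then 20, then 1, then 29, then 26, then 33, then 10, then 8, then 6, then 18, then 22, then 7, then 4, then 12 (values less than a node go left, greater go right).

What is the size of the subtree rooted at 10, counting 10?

15: root
20: right child of 15 (depth 1)
1: left child of 15 (depth 1)
29: right child of 20 (depth 2)
26: left child of 29 (depth 3)
33: right child of 29 (depth 3)
10: right child of 1 (depth 2)
8: left child of 10 (depth 3)
6: left child of 8 (depth 4)
18: left child of 20 (depth 2)
22: left child of 26 (depth 4)
7: right child of 6 (depth 5)
4: left child of 6 (depth 5)
12: right child of 10 (depth 3)

Subtree rooted at 10 contains: 10, 8, 6, 4, 7, 12 — 6 nodes.

6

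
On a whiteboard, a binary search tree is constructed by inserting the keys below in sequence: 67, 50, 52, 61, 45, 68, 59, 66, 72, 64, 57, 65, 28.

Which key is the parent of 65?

Resulting structure (node: left, right):
  67: L=50, R=68
  50: L=45, R=52
  52: L=–, R=61
  61: L=59, R=66
  45: L=28, R=–
  68: L=–, R=72
  59: L=57, R=–
  66: L=64, R=–
  72: L=–, R=–
  64: L=–, R=65
  57: L=–, R=–
  65: L=–, R=–
  28: L=–, R=–

64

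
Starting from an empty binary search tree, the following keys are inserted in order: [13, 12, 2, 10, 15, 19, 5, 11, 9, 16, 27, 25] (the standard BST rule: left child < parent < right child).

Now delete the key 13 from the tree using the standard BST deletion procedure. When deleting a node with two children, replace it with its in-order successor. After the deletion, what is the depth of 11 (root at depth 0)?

4

13: root
12: left child of 13 (depth 1)
2: left child of 12 (depth 2)
10: right child of 2 (depth 3)
15: right child of 13 (depth 1)
19: right child of 15 (depth 2)
5: left child of 10 (depth 4)
11: right child of 10 (depth 4)
9: right child of 5 (depth 5)
16: left child of 19 (depth 3)
27: right child of 19 (depth 3)
25: left child of 27 (depth 4)

Delete 13 (two children — replace with in-order successor).
After deletion, path to 11: 15 → 12 → 2 → 10 → 11.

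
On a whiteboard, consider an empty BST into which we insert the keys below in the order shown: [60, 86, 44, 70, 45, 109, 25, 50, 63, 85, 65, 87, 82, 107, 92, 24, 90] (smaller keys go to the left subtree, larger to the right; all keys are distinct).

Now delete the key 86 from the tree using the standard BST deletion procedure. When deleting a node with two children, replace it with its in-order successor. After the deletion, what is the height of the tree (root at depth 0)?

Resulting structure (node: left, right):
  60: L=44, R=86
  86: L=70, R=109
  44: L=25, R=45
  70: L=63, R=85
  45: L=–, R=50
  109: L=87, R=–
  25: L=24, R=–
  50: L=–, R=–
  63: L=–, R=65
  85: L=82, R=–
  65: L=–, R=–
  87: L=–, R=107
  82: L=–, R=–
  107: L=92, R=–
  92: L=90, R=–
  24: L=–, R=–
  90: L=–, R=–

Delete 86 (two children — replace with in-order successor).
After deletion, deepest node is 90 at depth 5.

5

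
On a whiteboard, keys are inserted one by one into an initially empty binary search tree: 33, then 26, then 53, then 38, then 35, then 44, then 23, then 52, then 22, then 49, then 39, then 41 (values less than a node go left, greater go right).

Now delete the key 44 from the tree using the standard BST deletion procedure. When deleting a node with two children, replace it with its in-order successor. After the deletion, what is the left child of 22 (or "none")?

33: root
26: left child of 33 (depth 1)
53: right child of 33 (depth 1)
38: left child of 53 (depth 2)
35: left child of 38 (depth 3)
44: right child of 38 (depth 3)
23: left child of 26 (depth 2)
52: right child of 44 (depth 4)
22: left child of 23 (depth 3)
49: left child of 52 (depth 5)
39: left child of 44 (depth 4)
41: right child of 39 (depth 5)

Delete 44 (two children — replace with in-order successor).
After deletion, 22's left child: none.

none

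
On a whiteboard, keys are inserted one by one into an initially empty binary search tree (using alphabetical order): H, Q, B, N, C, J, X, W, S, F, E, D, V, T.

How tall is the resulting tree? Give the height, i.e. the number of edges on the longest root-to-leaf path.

Insert H: tree is empty, so H becomes the root.
Insert Q: Q > H → go right. Place as right child of H.
Insert B: B < H → go left. Place as left child of H.
Insert N: N > H → go right; N < Q → go left. Place as left child of Q.
Insert C: C < H → go left; C > B → go right. Place as right child of B.
Insert J: J > H → go right; J < Q → go left; J < N → go left. Place as left child of N.
Insert X: X > H → go right; X > Q → go right. Place as right child of Q.
Insert W: W > H → go right; W > Q → go right; W < X → go left. Place as left child of X.
Insert S: S > H → go right; S > Q → go right; S < X → go left; S < W → go left. Place as left child of W.
Insert F: F < H → go left; F > B → go right; F > C → go right. Place as right child of C.
Insert E: E < H → go left; E > B → go right; E > C → go right; E < F → go left. Place as left child of F.
Insert D: D < H → go left; D > B → go right; D > C → go right; D < F → go left; D < E → go left. Place as left child of E.
Insert V: V > H → go right; V > Q → go right; V < X → go left; V < W → go left; V > S → go right. Place as right child of S.
Insert T: T > H → go right; T > Q → go right; T < X → go left; T < W → go left; T > S → go right; T < V → go left. Place as left child of V.

The deepest node is T at depth 6.

6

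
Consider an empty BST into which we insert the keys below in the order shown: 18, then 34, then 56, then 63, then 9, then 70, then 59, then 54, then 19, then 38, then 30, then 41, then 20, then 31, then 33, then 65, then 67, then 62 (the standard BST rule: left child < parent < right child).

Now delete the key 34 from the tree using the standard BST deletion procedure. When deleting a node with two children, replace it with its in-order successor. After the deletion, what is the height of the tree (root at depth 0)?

Insert 18: tree is empty, so 18 becomes the root.
Insert 34: 34 > 18 → go right. Place as right child of 18.
Insert 56: 56 > 18 → go right; 56 > 34 → go right. Place as right child of 34.
Insert 63: 63 > 18 → go right; 63 > 34 → go right; 63 > 56 → go right. Place as right child of 56.
Insert 9: 9 < 18 → go left. Place as left child of 18.
Insert 70: 70 > 18 → go right; 70 > 34 → go right; 70 > 56 → go right; 70 > 63 → go right. Place as right child of 63.
Insert 59: 59 > 18 → go right; 59 > 34 → go right; 59 > 56 → go right; 59 < 63 → go left. Place as left child of 63.
Insert 54: 54 > 18 → go right; 54 > 34 → go right; 54 < 56 → go left. Place as left child of 56.
Insert 19: 19 > 18 → go right; 19 < 34 → go left. Place as left child of 34.
Insert 38: 38 > 18 → go right; 38 > 34 → go right; 38 < 56 → go left; 38 < 54 → go left. Place as left child of 54.
Insert 30: 30 > 18 → go right; 30 < 34 → go left; 30 > 19 → go right. Place as right child of 19.
Insert 41: 41 > 18 → go right; 41 > 34 → go right; 41 < 56 → go left; 41 < 54 → go left; 41 > 38 → go right. Place as right child of 38.
Insert 20: 20 > 18 → go right; 20 < 34 → go left; 20 > 19 → go right; 20 < 30 → go left. Place as left child of 30.
Insert 31: 31 > 18 → go right; 31 < 34 → go left; 31 > 19 → go right; 31 > 30 → go right. Place as right child of 30.
Insert 33: 33 > 18 → go right; 33 < 34 → go left; 33 > 19 → go right; 33 > 30 → go right; 33 > 31 → go right. Place as right child of 31.
Insert 65: 65 > 18 → go right; 65 > 34 → go right; 65 > 56 → go right; 65 > 63 → go right; 65 < 70 → go left. Place as left child of 70.
Insert 67: 67 > 18 → go right; 67 > 34 → go right; 67 > 56 → go right; 67 > 63 → go right; 67 < 70 → go left; 67 > 65 → go right. Place as right child of 65.
Insert 62: 62 > 18 → go right; 62 > 34 → go right; 62 > 56 → go right; 62 < 63 → go left; 62 > 59 → go right. Place as right child of 59.

Delete 34 (two children — replace with in-order successor).
After deletion, deepest node is 67 at depth 6.

6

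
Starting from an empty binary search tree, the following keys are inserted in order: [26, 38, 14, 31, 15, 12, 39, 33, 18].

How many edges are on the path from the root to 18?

Resulting structure (node: left, right):
  26: L=14, R=38
  38: L=31, R=39
  14: L=12, R=15
  31: L=–, R=33
  15: L=–, R=18
  12: L=–, R=–
  39: L=–, R=–
  33: L=–, R=–
  18: L=–, R=–

Path to 18: 26 → 14 → 15 → 18, which is 3 edges.

3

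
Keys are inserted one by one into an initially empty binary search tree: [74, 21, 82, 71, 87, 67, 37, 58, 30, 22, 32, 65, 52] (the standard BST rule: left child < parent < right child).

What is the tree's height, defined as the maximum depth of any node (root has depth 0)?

6

Insert 74: tree is empty, so 74 becomes the root.
Insert 21: 21 < 74 → go left. Place as left child of 74.
Insert 82: 82 > 74 → go right. Place as right child of 74.
Insert 71: 71 < 74 → go left; 71 > 21 → go right. Place as right child of 21.
Insert 87: 87 > 74 → go right; 87 > 82 → go right. Place as right child of 82.
Insert 67: 67 < 74 → go left; 67 > 21 → go right; 67 < 71 → go left. Place as left child of 71.
Insert 37: 37 < 74 → go left; 37 > 21 → go right; 37 < 71 → go left; 37 < 67 → go left. Place as left child of 67.
Insert 58: 58 < 74 → go left; 58 > 21 → go right; 58 < 71 → go left; 58 < 67 → go left; 58 > 37 → go right. Place as right child of 37.
Insert 30: 30 < 74 → go left; 30 > 21 → go right; 30 < 71 → go left; 30 < 67 → go left; 30 < 37 → go left. Place as left child of 37.
Insert 22: 22 < 74 → go left; 22 > 21 → go right; 22 < 71 → go left; 22 < 67 → go left; 22 < 37 → go left; 22 < 30 → go left. Place as left child of 30.
Insert 32: 32 < 74 → go left; 32 > 21 → go right; 32 < 71 → go left; 32 < 67 → go left; 32 < 37 → go left; 32 > 30 → go right. Place as right child of 30.
Insert 65: 65 < 74 → go left; 65 > 21 → go right; 65 < 71 → go left; 65 < 67 → go left; 65 > 37 → go right; 65 > 58 → go right. Place as right child of 58.
Insert 52: 52 < 74 → go left; 52 > 21 → go right; 52 < 71 → go left; 52 < 67 → go left; 52 > 37 → go right; 52 < 58 → go left. Place as left child of 58.

The deepest node is 22 at depth 6.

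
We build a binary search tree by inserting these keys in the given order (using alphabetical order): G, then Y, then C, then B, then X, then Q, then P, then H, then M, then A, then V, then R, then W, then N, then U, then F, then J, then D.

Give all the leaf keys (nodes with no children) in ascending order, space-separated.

A D J N U W

Insert G: tree is empty, so G becomes the root.
Insert Y: Y > G → go right. Place as right child of G.
Insert C: C < G → go left. Place as left child of G.
Insert B: B < G → go left; B < C → go left. Place as left child of C.
Insert X: X > G → go right; X < Y → go left. Place as left child of Y.
Insert Q: Q > G → go right; Q < Y → go left; Q < X → go left. Place as left child of X.
Insert P: P > G → go right; P < Y → go left; P < X → go left; P < Q → go left. Place as left child of Q.
Insert H: H > G → go right; H < Y → go left; H < X → go left; H < Q → go left; H < P → go left. Place as left child of P.
Insert M: M > G → go right; M < Y → go left; M < X → go left; M < Q → go left; M < P → go left; M > H → go right. Place as right child of H.
Insert A: A < G → go left; A < C → go left; A < B → go left. Place as left child of B.
Insert V: V > G → go right; V < Y → go left; V < X → go left; V > Q → go right. Place as right child of Q.
Insert R: R > G → go right; R < Y → go left; R < X → go left; R > Q → go right; R < V → go left. Place as left child of V.
Insert W: W > G → go right; W < Y → go left; W < X → go left; W > Q → go right; W > V → go right. Place as right child of V.
Insert N: N > G → go right; N < Y → go left; N < X → go left; N < Q → go left; N < P → go left; N > H → go right; N > M → go right. Place as right child of M.
Insert U: U > G → go right; U < Y → go left; U < X → go left; U > Q → go right; U < V → go left; U > R → go right. Place as right child of R.
Insert F: F < G → go left; F > C → go right. Place as right child of C.
Insert J: J > G → go right; J < Y → go left; J < X → go left; J < Q → go left; J < P → go left; J > H → go right; J < M → go left. Place as left child of M.
Insert D: D < G → go left; D > C → go right; D < F → go left. Place as left child of F.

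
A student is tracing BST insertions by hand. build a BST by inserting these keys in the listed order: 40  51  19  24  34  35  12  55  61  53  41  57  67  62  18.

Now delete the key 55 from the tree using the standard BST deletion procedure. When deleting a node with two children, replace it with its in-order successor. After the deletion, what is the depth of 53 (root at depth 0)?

40: root
51: right child of 40 (depth 1)
19: left child of 40 (depth 1)
24: right child of 19 (depth 2)
34: right child of 24 (depth 3)
35: right child of 34 (depth 4)
12: left child of 19 (depth 2)
55: right child of 51 (depth 2)
61: right child of 55 (depth 3)
53: left child of 55 (depth 3)
41: left child of 51 (depth 2)
57: left child of 61 (depth 4)
67: right child of 61 (depth 4)
62: left child of 67 (depth 5)
18: right child of 12 (depth 3)

Delete 55 (two children — replace with in-order successor).
After deletion, path to 53: 40 → 51 → 57 → 53.

3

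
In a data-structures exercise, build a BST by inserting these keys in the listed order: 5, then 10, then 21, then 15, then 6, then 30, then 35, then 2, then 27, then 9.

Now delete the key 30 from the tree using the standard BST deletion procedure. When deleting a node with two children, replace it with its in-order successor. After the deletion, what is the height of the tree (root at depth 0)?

4

Resulting structure (node: left, right):
  5: L=2, R=10
  10: L=6, R=21
  21: L=15, R=30
  15: L=–, R=–
  6: L=–, R=9
  30: L=27, R=35
  35: L=–, R=–
  2: L=–, R=–
  27: L=–, R=–
  9: L=–, R=–

Delete 30 (two children — replace with in-order successor).
After deletion, deepest node is 27 at depth 4.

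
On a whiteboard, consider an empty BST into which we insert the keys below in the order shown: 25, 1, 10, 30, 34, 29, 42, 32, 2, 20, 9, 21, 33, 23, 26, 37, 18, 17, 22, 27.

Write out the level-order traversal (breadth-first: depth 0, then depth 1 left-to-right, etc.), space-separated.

25 1 30 10 29 34 2 20 26 32 42 9 18 21 27 33 37 17 23 22

25: root
1: left child of 25 (depth 1)
10: right child of 1 (depth 2)
30: right child of 25 (depth 1)
34: right child of 30 (depth 2)
29: left child of 30 (depth 2)
42: right child of 34 (depth 3)
32: left child of 34 (depth 3)
2: left child of 10 (depth 3)
20: right child of 10 (depth 3)
9: right child of 2 (depth 4)
21: right child of 20 (depth 4)
33: right child of 32 (depth 4)
23: right child of 21 (depth 5)
26: left child of 29 (depth 3)
37: left child of 42 (depth 4)
18: left child of 20 (depth 4)
17: left child of 18 (depth 5)
22: left child of 23 (depth 6)
27: right child of 26 (depth 4)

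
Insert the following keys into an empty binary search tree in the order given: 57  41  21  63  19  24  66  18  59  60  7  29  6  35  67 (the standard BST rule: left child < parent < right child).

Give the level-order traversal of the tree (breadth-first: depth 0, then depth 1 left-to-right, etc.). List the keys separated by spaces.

57: root
41: left child of 57 (depth 1)
21: left child of 41 (depth 2)
63: right child of 57 (depth 1)
19: left child of 21 (depth 3)
24: right child of 21 (depth 3)
66: right child of 63 (depth 2)
18: left child of 19 (depth 4)
59: left child of 63 (depth 2)
60: right child of 59 (depth 3)
7: left child of 18 (depth 5)
29: right child of 24 (depth 4)
6: left child of 7 (depth 6)
35: right child of 29 (depth 5)
67: right child of 66 (depth 3)

57 41 63 21 59 66 19 24 60 67 18 29 7 35 6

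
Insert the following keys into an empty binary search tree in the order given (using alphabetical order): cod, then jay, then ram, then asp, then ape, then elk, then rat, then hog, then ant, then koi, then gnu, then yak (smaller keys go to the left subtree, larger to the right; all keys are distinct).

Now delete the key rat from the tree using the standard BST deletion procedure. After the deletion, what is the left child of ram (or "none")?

koi

cod: root
jay: right child of cod (depth 1)
ram: right child of jay (depth 2)
asp: left child of cod (depth 1)
ape: left child of asp (depth 2)
elk: left child of jay (depth 2)
rat: right child of ram (depth 3)
hog: right child of elk (depth 3)
ant: left child of ape (depth 3)
koi: left child of ram (depth 3)
gnu: left child of hog (depth 4)
yak: right child of rat (depth 4)

Delete rat (at most one child — splice it out).
After deletion, ram's left child: koi.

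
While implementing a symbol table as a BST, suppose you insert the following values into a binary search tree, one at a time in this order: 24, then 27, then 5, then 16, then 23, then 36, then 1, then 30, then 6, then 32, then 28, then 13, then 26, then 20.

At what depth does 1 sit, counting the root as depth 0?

2

24: root
27: right child of 24 (depth 1)
5: left child of 24 (depth 1)
16: right child of 5 (depth 2)
23: right child of 16 (depth 3)
36: right child of 27 (depth 2)
1: left child of 5 (depth 2)
30: left child of 36 (depth 3)
6: left child of 16 (depth 3)
32: right child of 30 (depth 4)
28: left child of 30 (depth 4)
13: right child of 6 (depth 4)
26: left child of 27 (depth 2)
20: left child of 23 (depth 4)

Path to 1: 24 → 5 → 1, which is 2 edges.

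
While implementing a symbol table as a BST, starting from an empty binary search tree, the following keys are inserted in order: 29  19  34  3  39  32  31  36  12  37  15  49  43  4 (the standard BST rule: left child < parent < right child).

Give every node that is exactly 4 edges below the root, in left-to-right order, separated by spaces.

4 15 37 43

Insert 29: tree is empty, so 29 becomes the root.
Insert 19: 19 < 29 → go left. Place as left child of 29.
Insert 34: 34 > 29 → go right. Place as right child of 29.
Insert 3: 3 < 29 → go left; 3 < 19 → go left. Place as left child of 19.
Insert 39: 39 > 29 → go right; 39 > 34 → go right. Place as right child of 34.
Insert 32: 32 > 29 → go right; 32 < 34 → go left. Place as left child of 34.
Insert 31: 31 > 29 → go right; 31 < 34 → go left; 31 < 32 → go left. Place as left child of 32.
Insert 36: 36 > 29 → go right; 36 > 34 → go right; 36 < 39 → go left. Place as left child of 39.
Insert 12: 12 < 29 → go left; 12 < 19 → go left; 12 > 3 → go right. Place as right child of 3.
Insert 37: 37 > 29 → go right; 37 > 34 → go right; 37 < 39 → go left; 37 > 36 → go right. Place as right child of 36.
Insert 15: 15 < 29 → go left; 15 < 19 → go left; 15 > 3 → go right; 15 > 12 → go right. Place as right child of 12.
Insert 49: 49 > 29 → go right; 49 > 34 → go right; 49 > 39 → go right. Place as right child of 39.
Insert 43: 43 > 29 → go right; 43 > 34 → go right; 43 > 39 → go right; 43 < 49 → go left. Place as left child of 49.
Insert 4: 4 < 29 → go left; 4 < 19 → go left; 4 > 3 → go right; 4 < 12 → go left. Place as left child of 12.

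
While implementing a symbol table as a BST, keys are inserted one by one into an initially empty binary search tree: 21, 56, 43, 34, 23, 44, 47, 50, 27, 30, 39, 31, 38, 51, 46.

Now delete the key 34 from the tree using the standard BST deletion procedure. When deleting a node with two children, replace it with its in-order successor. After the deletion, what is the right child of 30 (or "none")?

Resulting structure (node: left, right):
  21: L=–, R=56
  56: L=43, R=–
  43: L=34, R=44
  34: L=23, R=39
  23: L=–, R=27
  44: L=–, R=47
  47: L=46, R=50
  50: L=–, R=51
  27: L=–, R=30
  30: L=–, R=31
  39: L=38, R=–
  31: L=–, R=–
  38: L=–, R=–
  51: L=–, R=–
  46: L=–, R=–

Delete 34 (two children — replace with in-order successor).
After deletion, 30's right child: 31.

31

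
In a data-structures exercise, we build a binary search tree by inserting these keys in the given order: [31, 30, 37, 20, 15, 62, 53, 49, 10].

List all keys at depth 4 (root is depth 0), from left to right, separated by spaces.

31: root
30: left child of 31 (depth 1)
37: right child of 31 (depth 1)
20: left child of 30 (depth 2)
15: left child of 20 (depth 3)
62: right child of 37 (depth 2)
53: left child of 62 (depth 3)
49: left child of 53 (depth 4)
10: left child of 15 (depth 4)

10 49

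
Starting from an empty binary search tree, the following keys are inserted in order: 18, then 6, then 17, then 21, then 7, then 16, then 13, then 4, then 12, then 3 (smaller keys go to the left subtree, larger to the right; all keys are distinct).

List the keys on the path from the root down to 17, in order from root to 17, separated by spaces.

18 6 17

18: root
6: left child of 18 (depth 1)
17: right child of 6 (depth 2)
21: right child of 18 (depth 1)
7: left child of 17 (depth 3)
16: right child of 7 (depth 4)
13: left child of 16 (depth 5)
4: left child of 6 (depth 2)
12: left child of 13 (depth 6)
3: left child of 4 (depth 3)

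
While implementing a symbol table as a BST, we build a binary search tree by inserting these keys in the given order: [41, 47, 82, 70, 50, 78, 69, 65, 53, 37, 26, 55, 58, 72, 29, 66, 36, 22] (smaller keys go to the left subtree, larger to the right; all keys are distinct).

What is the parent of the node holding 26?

37

Insert 41: tree is empty, so 41 becomes the root.
Insert 47: 47 > 41 → go right. Place as right child of 41.
Insert 82: 82 > 41 → go right; 82 > 47 → go right. Place as right child of 47.
Insert 70: 70 > 41 → go right; 70 > 47 → go right; 70 < 82 → go left. Place as left child of 82.
Insert 50: 50 > 41 → go right; 50 > 47 → go right; 50 < 82 → go left; 50 < 70 → go left. Place as left child of 70.
Insert 78: 78 > 41 → go right; 78 > 47 → go right; 78 < 82 → go left; 78 > 70 → go right. Place as right child of 70.
Insert 69: 69 > 41 → go right; 69 > 47 → go right; 69 < 82 → go left; 69 < 70 → go left; 69 > 50 → go right. Place as right child of 50.
Insert 65: 65 > 41 → go right; 65 > 47 → go right; 65 < 82 → go left; 65 < 70 → go left; 65 > 50 → go right; 65 < 69 → go left. Place as left child of 69.
Insert 53: 53 > 41 → go right; 53 > 47 → go right; 53 < 82 → go left; 53 < 70 → go left; 53 > 50 → go right; 53 < 69 → go left; 53 < 65 → go left. Place as left child of 65.
Insert 37: 37 < 41 → go left. Place as left child of 41.
Insert 26: 26 < 41 → go left; 26 < 37 → go left. Place as left child of 37.
Insert 55: 55 > 41 → go right; 55 > 47 → go right; 55 < 82 → go left; 55 < 70 → go left; 55 > 50 → go right; 55 < 69 → go left; 55 < 65 → go left; 55 > 53 → go right. Place as right child of 53.
Insert 58: 58 > 41 → go right; 58 > 47 → go right; 58 < 82 → go left; 58 < 70 → go left; 58 > 50 → go right; 58 < 69 → go left; 58 < 65 → go left; 58 > 53 → go right; 58 > 55 → go right. Place as right child of 55.
Insert 72: 72 > 41 → go right; 72 > 47 → go right; 72 < 82 → go left; 72 > 70 → go right; 72 < 78 → go left. Place as left child of 78.
Insert 29: 29 < 41 → go left; 29 < 37 → go left; 29 > 26 → go right. Place as right child of 26.
Insert 66: 66 > 41 → go right; 66 > 47 → go right; 66 < 82 → go left; 66 < 70 → go left; 66 > 50 → go right; 66 < 69 → go left; 66 > 65 → go right. Place as right child of 65.
Insert 36: 36 < 41 → go left; 36 < 37 → go left; 36 > 26 → go right; 36 > 29 → go right. Place as right child of 29.
Insert 22: 22 < 41 → go left; 22 < 37 → go left; 22 < 26 → go left. Place as left child of 26.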